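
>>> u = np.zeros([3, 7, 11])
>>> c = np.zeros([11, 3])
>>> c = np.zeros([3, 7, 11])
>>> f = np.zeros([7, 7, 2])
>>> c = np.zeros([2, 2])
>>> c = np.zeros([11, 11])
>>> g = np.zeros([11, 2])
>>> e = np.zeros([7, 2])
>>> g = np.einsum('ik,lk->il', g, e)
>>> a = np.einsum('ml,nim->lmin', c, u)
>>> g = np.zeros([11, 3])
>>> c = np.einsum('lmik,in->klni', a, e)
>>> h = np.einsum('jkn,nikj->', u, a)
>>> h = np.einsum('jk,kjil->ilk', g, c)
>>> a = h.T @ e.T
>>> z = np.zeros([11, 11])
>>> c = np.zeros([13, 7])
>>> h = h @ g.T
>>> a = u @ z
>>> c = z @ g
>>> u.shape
(3, 7, 11)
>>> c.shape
(11, 3)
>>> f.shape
(7, 7, 2)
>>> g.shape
(11, 3)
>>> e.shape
(7, 2)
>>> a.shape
(3, 7, 11)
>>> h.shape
(2, 7, 11)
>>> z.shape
(11, 11)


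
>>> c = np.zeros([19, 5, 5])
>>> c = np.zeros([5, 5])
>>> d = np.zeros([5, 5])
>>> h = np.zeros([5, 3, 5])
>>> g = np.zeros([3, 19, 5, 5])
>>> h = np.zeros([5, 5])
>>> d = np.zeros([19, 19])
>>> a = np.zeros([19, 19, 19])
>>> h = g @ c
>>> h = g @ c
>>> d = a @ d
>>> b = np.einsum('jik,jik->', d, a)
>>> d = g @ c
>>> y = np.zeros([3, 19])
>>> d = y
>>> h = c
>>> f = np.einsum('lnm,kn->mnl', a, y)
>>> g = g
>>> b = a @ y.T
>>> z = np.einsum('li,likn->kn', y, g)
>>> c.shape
(5, 5)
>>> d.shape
(3, 19)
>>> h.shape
(5, 5)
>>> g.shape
(3, 19, 5, 5)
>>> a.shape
(19, 19, 19)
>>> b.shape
(19, 19, 3)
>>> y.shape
(3, 19)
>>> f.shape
(19, 19, 19)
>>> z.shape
(5, 5)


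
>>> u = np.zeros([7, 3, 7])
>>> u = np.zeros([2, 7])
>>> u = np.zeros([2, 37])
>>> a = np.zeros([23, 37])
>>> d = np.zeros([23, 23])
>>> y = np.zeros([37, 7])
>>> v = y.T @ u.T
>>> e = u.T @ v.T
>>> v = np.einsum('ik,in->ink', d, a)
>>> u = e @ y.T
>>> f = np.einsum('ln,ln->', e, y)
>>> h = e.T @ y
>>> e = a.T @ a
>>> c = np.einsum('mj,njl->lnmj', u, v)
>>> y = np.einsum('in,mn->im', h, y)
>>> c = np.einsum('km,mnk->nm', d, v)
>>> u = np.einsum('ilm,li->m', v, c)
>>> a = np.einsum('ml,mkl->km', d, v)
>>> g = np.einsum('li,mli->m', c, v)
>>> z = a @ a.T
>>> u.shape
(23,)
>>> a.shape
(37, 23)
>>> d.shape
(23, 23)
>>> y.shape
(7, 37)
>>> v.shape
(23, 37, 23)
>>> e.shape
(37, 37)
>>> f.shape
()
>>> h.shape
(7, 7)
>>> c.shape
(37, 23)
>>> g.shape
(23,)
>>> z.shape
(37, 37)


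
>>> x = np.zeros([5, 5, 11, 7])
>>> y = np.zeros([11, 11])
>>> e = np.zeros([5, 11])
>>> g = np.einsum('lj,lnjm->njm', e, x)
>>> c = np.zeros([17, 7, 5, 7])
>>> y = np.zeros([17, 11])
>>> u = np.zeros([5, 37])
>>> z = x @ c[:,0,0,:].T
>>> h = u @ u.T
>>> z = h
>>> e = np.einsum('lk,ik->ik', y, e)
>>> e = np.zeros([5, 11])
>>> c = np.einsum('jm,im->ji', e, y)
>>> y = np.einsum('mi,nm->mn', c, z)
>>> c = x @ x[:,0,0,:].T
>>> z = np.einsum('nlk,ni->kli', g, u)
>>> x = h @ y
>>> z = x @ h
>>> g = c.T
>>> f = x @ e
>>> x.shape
(5, 5)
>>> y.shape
(5, 5)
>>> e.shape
(5, 11)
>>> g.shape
(5, 11, 5, 5)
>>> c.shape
(5, 5, 11, 5)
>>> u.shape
(5, 37)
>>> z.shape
(5, 5)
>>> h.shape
(5, 5)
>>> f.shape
(5, 11)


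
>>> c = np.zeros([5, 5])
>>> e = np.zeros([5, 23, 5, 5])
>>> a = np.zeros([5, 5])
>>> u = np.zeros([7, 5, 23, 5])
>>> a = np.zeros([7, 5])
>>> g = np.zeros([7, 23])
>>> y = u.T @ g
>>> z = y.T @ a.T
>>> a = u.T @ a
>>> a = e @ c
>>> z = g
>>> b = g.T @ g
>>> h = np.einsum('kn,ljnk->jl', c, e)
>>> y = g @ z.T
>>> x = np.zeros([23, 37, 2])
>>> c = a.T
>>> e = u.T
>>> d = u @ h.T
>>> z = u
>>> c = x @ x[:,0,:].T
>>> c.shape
(23, 37, 23)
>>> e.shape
(5, 23, 5, 7)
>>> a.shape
(5, 23, 5, 5)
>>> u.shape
(7, 5, 23, 5)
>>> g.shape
(7, 23)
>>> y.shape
(7, 7)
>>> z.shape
(7, 5, 23, 5)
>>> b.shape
(23, 23)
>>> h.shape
(23, 5)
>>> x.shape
(23, 37, 2)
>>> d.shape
(7, 5, 23, 23)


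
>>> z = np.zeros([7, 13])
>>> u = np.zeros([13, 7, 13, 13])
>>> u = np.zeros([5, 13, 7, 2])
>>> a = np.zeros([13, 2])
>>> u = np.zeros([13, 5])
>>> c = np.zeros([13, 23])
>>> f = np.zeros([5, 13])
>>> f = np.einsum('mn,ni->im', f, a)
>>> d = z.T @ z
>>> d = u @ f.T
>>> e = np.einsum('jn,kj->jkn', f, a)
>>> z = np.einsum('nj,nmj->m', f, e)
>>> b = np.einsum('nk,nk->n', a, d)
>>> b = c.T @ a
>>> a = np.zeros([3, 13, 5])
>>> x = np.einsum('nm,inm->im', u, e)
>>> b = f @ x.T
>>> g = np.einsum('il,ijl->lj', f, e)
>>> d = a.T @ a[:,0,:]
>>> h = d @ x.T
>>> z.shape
(13,)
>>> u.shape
(13, 5)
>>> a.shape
(3, 13, 5)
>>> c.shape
(13, 23)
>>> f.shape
(2, 5)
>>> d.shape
(5, 13, 5)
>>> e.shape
(2, 13, 5)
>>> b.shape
(2, 2)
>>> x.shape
(2, 5)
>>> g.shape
(5, 13)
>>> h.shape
(5, 13, 2)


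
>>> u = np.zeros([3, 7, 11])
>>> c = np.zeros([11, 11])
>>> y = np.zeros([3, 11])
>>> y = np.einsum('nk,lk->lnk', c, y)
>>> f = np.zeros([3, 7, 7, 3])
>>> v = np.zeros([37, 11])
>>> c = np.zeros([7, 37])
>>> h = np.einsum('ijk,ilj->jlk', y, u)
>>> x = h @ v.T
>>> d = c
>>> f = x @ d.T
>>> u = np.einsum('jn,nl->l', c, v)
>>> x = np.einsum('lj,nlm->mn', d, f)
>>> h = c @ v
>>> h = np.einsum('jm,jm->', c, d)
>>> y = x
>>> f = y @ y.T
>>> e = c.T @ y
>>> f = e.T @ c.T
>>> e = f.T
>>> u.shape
(11,)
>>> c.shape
(7, 37)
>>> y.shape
(7, 11)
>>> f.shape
(11, 7)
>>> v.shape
(37, 11)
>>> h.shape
()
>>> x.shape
(7, 11)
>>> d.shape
(7, 37)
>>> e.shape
(7, 11)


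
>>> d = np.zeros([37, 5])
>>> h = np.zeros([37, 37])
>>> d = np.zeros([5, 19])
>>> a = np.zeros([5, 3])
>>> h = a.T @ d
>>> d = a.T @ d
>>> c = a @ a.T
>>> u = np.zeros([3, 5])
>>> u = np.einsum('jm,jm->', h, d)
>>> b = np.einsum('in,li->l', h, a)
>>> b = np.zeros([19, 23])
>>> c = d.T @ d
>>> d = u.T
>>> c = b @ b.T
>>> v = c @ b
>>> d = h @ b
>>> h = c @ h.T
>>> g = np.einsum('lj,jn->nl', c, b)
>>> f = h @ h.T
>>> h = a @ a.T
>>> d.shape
(3, 23)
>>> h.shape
(5, 5)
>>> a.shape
(5, 3)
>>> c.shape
(19, 19)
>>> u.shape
()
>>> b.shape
(19, 23)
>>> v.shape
(19, 23)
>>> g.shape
(23, 19)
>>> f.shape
(19, 19)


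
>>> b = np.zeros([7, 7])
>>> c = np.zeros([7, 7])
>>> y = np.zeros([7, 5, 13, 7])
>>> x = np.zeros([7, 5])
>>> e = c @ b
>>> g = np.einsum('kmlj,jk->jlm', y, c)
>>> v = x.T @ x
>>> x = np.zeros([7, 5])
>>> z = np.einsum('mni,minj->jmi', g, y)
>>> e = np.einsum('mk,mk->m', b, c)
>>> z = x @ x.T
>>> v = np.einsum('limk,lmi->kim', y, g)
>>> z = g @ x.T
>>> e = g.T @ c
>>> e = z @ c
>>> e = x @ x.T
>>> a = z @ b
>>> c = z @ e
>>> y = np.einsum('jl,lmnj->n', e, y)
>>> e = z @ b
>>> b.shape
(7, 7)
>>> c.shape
(7, 13, 7)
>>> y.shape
(13,)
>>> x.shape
(7, 5)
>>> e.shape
(7, 13, 7)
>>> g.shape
(7, 13, 5)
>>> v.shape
(7, 5, 13)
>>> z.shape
(7, 13, 7)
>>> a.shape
(7, 13, 7)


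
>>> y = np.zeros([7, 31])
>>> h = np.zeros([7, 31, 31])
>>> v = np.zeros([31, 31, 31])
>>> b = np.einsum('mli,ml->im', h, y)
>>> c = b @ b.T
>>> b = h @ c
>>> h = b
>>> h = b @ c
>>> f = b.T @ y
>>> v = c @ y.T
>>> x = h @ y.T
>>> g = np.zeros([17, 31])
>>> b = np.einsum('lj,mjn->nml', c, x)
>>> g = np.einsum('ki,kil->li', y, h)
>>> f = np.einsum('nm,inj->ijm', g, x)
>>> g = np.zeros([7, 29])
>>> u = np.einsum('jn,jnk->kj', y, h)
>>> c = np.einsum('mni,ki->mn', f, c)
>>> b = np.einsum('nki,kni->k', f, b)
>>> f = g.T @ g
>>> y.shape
(7, 31)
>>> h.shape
(7, 31, 31)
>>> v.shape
(31, 7)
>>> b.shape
(7,)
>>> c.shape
(7, 7)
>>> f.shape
(29, 29)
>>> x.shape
(7, 31, 7)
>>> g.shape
(7, 29)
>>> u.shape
(31, 7)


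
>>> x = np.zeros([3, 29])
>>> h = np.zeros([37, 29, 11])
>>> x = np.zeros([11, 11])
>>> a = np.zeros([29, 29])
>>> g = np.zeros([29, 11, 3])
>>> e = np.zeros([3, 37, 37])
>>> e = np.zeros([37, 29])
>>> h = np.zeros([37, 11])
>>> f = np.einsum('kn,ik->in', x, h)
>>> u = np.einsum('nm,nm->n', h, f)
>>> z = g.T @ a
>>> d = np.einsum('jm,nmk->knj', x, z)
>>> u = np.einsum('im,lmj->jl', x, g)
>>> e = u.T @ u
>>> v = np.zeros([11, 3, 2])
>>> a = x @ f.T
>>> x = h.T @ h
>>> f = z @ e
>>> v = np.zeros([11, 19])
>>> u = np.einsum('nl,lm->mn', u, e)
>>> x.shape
(11, 11)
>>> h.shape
(37, 11)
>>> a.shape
(11, 37)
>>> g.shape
(29, 11, 3)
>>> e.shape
(29, 29)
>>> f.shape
(3, 11, 29)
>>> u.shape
(29, 3)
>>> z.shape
(3, 11, 29)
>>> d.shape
(29, 3, 11)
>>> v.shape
(11, 19)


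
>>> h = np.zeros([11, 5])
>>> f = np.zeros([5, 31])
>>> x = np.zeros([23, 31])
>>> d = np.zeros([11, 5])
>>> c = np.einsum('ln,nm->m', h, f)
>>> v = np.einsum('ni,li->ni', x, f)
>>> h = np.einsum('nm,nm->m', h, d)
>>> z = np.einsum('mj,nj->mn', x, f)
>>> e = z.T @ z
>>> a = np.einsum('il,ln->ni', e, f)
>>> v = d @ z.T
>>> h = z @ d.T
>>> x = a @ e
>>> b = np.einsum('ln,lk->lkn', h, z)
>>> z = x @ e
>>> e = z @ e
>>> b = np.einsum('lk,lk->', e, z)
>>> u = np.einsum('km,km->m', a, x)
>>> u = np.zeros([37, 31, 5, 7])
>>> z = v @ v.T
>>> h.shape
(23, 11)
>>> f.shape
(5, 31)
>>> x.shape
(31, 5)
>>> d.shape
(11, 5)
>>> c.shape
(31,)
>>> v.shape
(11, 23)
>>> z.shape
(11, 11)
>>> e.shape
(31, 5)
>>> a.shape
(31, 5)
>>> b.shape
()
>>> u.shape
(37, 31, 5, 7)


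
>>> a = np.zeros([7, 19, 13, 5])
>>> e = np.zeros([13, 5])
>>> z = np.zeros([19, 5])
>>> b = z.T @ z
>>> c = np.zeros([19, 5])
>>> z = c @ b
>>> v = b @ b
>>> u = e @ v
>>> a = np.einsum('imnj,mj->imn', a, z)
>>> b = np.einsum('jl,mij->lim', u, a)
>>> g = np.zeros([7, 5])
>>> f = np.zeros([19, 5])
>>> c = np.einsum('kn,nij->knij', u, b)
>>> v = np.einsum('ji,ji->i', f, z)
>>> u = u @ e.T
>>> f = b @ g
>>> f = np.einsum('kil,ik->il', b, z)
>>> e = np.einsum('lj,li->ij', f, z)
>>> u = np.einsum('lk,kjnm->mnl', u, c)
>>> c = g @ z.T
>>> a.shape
(7, 19, 13)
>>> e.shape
(5, 7)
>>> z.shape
(19, 5)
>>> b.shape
(5, 19, 7)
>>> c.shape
(7, 19)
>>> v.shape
(5,)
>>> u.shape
(7, 19, 13)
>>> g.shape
(7, 5)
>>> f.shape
(19, 7)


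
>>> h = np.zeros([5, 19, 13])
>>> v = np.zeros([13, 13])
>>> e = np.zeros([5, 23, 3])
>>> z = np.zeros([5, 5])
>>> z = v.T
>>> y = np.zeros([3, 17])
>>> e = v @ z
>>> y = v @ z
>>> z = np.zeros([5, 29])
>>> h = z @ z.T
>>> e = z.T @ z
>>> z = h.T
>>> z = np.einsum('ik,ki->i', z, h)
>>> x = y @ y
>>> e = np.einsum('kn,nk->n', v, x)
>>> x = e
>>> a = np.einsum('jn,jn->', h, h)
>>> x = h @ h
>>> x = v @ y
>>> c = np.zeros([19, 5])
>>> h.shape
(5, 5)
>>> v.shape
(13, 13)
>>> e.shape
(13,)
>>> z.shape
(5,)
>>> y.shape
(13, 13)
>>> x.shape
(13, 13)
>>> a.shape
()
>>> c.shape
(19, 5)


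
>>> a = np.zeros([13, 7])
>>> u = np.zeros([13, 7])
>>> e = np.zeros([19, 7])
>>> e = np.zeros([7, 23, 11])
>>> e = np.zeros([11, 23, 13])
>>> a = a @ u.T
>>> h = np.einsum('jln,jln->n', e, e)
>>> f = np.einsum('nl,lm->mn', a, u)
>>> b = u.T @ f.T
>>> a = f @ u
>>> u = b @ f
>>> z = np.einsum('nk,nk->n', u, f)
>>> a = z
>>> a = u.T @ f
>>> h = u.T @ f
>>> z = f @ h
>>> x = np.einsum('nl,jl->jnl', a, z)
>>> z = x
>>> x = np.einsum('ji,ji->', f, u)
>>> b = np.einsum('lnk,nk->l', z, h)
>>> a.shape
(13, 13)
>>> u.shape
(7, 13)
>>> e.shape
(11, 23, 13)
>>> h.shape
(13, 13)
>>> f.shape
(7, 13)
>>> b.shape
(7,)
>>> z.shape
(7, 13, 13)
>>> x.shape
()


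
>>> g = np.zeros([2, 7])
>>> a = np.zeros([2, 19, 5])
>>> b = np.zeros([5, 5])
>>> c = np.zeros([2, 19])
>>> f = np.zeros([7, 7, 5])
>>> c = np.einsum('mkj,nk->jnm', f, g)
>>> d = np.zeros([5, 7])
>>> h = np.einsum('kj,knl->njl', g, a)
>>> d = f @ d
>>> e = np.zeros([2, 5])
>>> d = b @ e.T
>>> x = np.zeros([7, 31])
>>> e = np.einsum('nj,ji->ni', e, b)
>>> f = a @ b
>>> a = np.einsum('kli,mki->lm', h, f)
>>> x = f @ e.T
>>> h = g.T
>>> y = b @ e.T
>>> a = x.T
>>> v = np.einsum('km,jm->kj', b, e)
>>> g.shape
(2, 7)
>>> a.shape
(2, 19, 2)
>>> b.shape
(5, 5)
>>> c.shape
(5, 2, 7)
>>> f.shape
(2, 19, 5)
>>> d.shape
(5, 2)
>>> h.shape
(7, 2)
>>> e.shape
(2, 5)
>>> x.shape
(2, 19, 2)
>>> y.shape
(5, 2)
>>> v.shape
(5, 2)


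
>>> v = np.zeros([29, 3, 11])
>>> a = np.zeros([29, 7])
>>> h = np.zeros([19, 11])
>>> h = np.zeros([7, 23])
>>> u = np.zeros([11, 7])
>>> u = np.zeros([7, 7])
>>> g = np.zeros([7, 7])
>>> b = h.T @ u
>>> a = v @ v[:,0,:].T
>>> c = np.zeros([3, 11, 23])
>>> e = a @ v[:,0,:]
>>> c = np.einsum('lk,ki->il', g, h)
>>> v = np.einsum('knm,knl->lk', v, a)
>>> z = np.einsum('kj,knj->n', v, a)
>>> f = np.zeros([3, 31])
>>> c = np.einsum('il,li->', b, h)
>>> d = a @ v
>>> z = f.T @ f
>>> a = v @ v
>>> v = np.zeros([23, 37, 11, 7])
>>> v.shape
(23, 37, 11, 7)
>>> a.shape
(29, 29)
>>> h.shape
(7, 23)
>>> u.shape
(7, 7)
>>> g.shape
(7, 7)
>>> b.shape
(23, 7)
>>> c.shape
()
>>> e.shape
(29, 3, 11)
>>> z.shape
(31, 31)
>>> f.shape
(3, 31)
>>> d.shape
(29, 3, 29)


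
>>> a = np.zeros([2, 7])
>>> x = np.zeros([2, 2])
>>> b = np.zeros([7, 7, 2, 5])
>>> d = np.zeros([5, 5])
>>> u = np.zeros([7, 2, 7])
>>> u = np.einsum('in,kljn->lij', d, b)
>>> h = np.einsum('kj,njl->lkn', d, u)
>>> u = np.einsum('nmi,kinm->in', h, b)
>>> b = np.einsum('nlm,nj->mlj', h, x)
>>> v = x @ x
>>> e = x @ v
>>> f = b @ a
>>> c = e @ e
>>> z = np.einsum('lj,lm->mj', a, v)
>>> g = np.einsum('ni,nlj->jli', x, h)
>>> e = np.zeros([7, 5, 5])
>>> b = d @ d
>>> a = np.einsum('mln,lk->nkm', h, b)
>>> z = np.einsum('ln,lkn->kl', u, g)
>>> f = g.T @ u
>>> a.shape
(7, 5, 2)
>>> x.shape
(2, 2)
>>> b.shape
(5, 5)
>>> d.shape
(5, 5)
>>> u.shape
(7, 2)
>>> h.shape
(2, 5, 7)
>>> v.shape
(2, 2)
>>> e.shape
(7, 5, 5)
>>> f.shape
(2, 5, 2)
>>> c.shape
(2, 2)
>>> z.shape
(5, 7)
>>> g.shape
(7, 5, 2)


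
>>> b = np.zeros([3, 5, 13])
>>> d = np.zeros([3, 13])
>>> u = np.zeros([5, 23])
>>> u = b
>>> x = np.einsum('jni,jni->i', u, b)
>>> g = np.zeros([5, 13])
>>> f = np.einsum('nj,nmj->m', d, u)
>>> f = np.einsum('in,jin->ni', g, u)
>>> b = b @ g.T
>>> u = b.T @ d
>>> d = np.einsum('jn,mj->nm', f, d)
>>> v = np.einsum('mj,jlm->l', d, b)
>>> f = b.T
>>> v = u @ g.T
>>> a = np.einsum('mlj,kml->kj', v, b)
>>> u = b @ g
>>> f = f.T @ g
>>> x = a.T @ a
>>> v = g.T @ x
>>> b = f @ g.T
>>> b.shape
(3, 5, 5)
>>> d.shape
(5, 3)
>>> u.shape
(3, 5, 13)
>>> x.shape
(5, 5)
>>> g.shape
(5, 13)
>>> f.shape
(3, 5, 13)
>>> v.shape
(13, 5)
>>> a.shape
(3, 5)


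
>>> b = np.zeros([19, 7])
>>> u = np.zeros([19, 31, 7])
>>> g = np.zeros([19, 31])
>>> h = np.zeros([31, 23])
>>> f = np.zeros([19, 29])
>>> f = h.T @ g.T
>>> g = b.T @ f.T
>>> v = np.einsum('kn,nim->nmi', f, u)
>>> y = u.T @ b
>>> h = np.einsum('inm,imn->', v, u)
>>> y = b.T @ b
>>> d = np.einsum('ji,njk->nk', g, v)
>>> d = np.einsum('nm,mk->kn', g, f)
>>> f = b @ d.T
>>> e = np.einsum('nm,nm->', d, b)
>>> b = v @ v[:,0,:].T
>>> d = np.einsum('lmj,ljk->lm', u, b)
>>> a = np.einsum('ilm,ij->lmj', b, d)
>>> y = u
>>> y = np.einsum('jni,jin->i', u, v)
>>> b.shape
(19, 7, 19)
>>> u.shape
(19, 31, 7)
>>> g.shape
(7, 23)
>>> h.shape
()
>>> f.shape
(19, 19)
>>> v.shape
(19, 7, 31)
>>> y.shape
(7,)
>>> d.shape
(19, 31)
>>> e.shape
()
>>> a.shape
(7, 19, 31)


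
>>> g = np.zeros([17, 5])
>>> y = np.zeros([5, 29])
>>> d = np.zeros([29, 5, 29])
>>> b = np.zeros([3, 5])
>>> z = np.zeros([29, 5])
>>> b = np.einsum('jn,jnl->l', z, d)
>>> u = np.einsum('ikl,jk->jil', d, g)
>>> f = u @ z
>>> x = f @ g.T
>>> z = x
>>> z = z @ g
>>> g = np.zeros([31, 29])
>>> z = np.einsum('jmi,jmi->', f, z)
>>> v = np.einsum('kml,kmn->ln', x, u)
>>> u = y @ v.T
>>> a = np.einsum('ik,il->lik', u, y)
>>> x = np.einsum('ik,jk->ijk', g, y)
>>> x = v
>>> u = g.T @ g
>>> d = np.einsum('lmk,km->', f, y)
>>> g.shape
(31, 29)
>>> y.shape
(5, 29)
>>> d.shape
()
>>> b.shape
(29,)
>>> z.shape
()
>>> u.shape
(29, 29)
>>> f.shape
(17, 29, 5)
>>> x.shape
(17, 29)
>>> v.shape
(17, 29)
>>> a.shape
(29, 5, 17)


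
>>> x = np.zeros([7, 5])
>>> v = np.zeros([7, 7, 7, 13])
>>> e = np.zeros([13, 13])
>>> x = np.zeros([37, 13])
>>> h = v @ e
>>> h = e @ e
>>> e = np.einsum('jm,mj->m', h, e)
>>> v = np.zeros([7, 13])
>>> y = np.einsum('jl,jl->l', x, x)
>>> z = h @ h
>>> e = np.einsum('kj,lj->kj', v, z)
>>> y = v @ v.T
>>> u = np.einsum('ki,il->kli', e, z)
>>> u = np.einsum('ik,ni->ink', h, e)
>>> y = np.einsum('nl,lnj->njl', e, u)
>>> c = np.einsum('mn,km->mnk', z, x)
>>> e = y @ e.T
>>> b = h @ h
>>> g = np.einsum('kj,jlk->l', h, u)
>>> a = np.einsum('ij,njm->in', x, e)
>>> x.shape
(37, 13)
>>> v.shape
(7, 13)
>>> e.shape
(7, 13, 7)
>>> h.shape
(13, 13)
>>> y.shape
(7, 13, 13)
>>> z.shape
(13, 13)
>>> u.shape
(13, 7, 13)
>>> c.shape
(13, 13, 37)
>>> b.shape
(13, 13)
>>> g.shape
(7,)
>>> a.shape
(37, 7)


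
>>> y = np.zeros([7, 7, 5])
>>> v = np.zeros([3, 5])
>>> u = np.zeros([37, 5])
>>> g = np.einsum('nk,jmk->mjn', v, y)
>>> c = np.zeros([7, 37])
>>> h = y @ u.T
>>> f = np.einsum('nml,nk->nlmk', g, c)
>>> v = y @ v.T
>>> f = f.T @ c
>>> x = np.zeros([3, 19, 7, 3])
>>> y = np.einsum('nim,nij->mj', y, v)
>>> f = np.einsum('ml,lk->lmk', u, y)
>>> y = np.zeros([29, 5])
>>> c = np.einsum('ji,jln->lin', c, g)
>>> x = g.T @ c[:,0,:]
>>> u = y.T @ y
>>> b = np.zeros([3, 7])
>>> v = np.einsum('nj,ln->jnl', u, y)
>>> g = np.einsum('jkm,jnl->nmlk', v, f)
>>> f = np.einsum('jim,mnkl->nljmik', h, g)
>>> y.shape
(29, 5)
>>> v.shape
(5, 5, 29)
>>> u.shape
(5, 5)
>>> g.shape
(37, 29, 3, 5)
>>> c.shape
(7, 37, 3)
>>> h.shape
(7, 7, 37)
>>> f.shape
(29, 5, 7, 37, 7, 3)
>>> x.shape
(3, 7, 3)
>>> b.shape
(3, 7)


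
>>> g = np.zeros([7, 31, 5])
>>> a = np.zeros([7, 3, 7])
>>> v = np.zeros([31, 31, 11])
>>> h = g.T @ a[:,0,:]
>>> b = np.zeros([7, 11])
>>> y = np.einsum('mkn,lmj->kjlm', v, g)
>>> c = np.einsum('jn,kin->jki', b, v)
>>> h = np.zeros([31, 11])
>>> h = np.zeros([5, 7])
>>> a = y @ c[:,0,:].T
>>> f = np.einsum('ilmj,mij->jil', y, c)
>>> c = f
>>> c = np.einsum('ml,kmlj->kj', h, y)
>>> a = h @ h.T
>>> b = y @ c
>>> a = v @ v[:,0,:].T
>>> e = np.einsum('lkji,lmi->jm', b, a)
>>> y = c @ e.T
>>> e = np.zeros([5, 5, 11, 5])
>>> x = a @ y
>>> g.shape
(7, 31, 5)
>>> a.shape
(31, 31, 31)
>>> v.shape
(31, 31, 11)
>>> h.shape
(5, 7)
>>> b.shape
(31, 5, 7, 31)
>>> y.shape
(31, 7)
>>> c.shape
(31, 31)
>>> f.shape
(31, 31, 5)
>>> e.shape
(5, 5, 11, 5)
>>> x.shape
(31, 31, 7)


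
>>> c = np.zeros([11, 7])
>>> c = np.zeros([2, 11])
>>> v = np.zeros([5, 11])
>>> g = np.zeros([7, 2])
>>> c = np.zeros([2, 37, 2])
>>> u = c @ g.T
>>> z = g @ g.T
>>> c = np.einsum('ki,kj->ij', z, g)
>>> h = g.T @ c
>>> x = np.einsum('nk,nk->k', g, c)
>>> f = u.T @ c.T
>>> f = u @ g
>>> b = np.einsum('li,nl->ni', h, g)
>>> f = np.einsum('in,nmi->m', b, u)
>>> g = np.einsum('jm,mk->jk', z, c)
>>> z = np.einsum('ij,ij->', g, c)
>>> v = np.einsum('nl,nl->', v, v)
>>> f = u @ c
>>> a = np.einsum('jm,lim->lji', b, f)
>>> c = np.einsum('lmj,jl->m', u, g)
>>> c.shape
(37,)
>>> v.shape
()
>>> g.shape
(7, 2)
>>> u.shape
(2, 37, 7)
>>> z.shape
()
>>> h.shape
(2, 2)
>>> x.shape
(2,)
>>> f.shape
(2, 37, 2)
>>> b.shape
(7, 2)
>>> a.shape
(2, 7, 37)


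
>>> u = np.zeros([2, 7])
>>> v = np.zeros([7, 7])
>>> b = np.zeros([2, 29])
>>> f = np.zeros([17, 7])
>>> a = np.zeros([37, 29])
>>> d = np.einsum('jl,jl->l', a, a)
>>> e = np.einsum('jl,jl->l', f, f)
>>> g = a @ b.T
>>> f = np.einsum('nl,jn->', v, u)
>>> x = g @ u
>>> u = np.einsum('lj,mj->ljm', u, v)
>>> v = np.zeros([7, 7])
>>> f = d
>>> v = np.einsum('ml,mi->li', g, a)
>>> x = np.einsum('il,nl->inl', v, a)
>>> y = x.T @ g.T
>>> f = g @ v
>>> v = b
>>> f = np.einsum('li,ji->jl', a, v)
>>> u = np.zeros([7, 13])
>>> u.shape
(7, 13)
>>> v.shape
(2, 29)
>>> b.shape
(2, 29)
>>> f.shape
(2, 37)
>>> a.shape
(37, 29)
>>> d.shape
(29,)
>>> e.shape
(7,)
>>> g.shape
(37, 2)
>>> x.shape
(2, 37, 29)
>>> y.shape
(29, 37, 37)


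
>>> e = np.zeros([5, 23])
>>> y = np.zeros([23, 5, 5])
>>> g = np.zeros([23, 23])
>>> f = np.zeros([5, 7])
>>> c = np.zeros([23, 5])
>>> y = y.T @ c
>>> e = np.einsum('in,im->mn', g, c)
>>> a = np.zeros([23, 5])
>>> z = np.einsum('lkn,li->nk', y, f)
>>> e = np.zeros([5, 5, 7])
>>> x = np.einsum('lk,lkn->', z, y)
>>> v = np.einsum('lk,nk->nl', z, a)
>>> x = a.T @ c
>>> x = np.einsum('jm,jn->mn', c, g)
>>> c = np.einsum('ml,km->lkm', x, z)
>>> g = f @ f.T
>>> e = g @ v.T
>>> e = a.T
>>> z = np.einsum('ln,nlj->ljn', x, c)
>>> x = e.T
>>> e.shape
(5, 23)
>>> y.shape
(5, 5, 5)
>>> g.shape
(5, 5)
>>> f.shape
(5, 7)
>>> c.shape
(23, 5, 5)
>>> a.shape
(23, 5)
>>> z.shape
(5, 5, 23)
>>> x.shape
(23, 5)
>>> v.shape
(23, 5)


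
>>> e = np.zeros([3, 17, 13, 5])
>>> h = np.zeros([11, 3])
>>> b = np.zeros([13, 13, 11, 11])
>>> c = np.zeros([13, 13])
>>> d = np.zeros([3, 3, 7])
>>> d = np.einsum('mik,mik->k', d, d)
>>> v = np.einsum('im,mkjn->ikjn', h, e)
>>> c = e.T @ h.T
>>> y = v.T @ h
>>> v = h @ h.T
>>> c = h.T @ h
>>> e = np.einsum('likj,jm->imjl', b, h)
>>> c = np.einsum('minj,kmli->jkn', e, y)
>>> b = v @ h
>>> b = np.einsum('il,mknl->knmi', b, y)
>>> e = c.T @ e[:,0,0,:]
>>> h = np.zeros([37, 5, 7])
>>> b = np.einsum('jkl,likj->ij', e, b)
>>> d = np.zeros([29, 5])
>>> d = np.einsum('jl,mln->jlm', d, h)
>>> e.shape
(11, 5, 13)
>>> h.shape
(37, 5, 7)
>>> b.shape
(17, 11)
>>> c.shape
(13, 5, 11)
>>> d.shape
(29, 5, 37)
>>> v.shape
(11, 11)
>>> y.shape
(5, 13, 17, 3)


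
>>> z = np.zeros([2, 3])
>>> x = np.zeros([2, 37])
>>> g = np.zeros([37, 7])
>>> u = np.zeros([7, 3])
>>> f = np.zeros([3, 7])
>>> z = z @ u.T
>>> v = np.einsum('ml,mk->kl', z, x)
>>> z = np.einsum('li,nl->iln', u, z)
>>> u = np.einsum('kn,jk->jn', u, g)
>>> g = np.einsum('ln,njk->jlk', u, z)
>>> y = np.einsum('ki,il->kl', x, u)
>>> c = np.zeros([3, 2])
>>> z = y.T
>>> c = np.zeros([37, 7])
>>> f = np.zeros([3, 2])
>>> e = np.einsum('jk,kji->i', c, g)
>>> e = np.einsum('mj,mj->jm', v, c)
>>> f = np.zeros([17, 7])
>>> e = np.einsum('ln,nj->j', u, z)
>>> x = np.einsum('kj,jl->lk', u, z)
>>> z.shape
(3, 2)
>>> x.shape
(2, 37)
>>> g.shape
(7, 37, 2)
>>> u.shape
(37, 3)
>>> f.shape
(17, 7)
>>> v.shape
(37, 7)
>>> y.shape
(2, 3)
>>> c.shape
(37, 7)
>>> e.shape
(2,)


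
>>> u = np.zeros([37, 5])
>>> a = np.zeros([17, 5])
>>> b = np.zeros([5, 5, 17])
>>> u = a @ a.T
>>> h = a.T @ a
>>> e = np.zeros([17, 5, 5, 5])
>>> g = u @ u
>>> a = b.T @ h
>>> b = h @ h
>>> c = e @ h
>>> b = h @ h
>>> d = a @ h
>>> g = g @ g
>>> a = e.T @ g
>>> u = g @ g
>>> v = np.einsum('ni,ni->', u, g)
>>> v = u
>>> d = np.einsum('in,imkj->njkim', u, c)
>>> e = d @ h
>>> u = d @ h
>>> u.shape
(17, 5, 5, 17, 5)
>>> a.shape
(5, 5, 5, 17)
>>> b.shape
(5, 5)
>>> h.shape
(5, 5)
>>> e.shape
(17, 5, 5, 17, 5)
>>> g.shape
(17, 17)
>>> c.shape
(17, 5, 5, 5)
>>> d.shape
(17, 5, 5, 17, 5)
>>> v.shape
(17, 17)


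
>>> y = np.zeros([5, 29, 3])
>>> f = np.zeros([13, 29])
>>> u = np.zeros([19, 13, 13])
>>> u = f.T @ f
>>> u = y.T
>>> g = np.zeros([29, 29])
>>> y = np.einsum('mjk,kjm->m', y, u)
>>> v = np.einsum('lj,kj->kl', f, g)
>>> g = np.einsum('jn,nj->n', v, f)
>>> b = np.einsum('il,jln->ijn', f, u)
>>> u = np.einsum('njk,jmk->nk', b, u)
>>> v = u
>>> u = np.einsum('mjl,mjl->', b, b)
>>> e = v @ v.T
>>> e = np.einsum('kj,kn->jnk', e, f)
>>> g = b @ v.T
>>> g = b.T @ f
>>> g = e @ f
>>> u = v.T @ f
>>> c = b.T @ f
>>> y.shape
(5,)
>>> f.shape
(13, 29)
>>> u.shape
(5, 29)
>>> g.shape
(13, 29, 29)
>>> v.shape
(13, 5)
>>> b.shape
(13, 3, 5)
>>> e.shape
(13, 29, 13)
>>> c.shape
(5, 3, 29)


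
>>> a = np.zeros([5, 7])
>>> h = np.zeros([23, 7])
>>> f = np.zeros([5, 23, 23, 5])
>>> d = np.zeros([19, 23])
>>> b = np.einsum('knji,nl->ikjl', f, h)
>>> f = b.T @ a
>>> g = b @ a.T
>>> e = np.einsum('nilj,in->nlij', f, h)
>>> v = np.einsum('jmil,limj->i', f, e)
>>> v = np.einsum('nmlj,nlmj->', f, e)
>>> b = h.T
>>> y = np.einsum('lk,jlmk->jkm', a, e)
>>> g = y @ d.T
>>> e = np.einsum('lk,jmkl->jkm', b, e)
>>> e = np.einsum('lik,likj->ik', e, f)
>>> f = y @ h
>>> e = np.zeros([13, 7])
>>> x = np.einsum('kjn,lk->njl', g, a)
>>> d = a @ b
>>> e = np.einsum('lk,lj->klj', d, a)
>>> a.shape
(5, 7)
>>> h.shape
(23, 7)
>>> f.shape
(7, 7, 7)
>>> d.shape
(5, 23)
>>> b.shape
(7, 23)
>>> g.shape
(7, 7, 19)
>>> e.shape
(23, 5, 7)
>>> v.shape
()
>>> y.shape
(7, 7, 23)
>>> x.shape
(19, 7, 5)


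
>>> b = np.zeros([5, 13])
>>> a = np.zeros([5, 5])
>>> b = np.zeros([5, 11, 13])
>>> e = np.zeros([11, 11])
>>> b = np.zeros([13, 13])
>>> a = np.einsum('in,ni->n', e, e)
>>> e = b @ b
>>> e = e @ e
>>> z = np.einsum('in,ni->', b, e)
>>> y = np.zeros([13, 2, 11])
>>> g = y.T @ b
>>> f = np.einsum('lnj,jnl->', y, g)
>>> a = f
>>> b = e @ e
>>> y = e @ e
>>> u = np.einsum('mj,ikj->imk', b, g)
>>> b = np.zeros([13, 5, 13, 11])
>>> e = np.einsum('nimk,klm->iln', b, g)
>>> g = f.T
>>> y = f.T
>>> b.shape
(13, 5, 13, 11)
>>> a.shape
()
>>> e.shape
(5, 2, 13)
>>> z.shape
()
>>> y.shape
()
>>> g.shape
()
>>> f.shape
()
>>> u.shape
(11, 13, 2)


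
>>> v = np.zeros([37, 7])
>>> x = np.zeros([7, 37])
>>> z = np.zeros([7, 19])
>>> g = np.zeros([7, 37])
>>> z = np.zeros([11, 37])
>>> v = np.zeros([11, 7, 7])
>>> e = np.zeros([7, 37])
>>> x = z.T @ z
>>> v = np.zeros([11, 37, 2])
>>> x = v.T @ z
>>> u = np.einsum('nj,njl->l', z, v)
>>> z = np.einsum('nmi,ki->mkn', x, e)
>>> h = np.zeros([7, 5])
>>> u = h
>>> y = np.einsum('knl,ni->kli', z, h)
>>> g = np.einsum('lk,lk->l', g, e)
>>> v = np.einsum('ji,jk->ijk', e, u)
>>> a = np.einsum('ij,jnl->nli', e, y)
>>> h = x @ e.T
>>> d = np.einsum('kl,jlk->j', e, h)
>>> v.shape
(37, 7, 5)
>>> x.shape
(2, 37, 37)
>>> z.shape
(37, 7, 2)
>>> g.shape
(7,)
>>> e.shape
(7, 37)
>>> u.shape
(7, 5)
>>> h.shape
(2, 37, 7)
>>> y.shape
(37, 2, 5)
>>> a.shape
(2, 5, 7)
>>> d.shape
(2,)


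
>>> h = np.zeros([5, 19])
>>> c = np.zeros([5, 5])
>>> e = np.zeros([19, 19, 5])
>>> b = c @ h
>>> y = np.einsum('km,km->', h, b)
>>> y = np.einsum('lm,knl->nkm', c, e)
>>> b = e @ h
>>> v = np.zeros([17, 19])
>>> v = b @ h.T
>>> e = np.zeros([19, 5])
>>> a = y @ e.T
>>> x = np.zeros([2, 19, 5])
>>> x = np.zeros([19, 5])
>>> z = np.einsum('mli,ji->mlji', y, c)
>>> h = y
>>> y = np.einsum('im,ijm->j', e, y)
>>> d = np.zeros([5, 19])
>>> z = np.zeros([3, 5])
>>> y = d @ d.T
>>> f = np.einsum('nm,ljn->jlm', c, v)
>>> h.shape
(19, 19, 5)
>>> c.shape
(5, 5)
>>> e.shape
(19, 5)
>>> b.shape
(19, 19, 19)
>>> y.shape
(5, 5)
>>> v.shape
(19, 19, 5)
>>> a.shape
(19, 19, 19)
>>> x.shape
(19, 5)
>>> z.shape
(3, 5)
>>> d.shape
(5, 19)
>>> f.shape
(19, 19, 5)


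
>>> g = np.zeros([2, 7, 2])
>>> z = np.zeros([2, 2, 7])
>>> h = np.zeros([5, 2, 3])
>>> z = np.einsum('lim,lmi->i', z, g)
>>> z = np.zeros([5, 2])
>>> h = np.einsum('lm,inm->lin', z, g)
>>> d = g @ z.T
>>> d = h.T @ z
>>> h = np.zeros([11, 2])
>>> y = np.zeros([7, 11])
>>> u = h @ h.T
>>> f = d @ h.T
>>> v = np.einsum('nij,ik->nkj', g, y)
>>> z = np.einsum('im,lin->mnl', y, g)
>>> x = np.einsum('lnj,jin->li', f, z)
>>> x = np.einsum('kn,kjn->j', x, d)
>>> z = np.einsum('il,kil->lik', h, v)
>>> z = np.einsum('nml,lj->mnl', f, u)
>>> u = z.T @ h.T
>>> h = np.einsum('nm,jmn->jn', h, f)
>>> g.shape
(2, 7, 2)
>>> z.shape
(2, 7, 11)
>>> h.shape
(7, 11)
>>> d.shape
(7, 2, 2)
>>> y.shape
(7, 11)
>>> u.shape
(11, 7, 11)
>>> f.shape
(7, 2, 11)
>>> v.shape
(2, 11, 2)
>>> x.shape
(2,)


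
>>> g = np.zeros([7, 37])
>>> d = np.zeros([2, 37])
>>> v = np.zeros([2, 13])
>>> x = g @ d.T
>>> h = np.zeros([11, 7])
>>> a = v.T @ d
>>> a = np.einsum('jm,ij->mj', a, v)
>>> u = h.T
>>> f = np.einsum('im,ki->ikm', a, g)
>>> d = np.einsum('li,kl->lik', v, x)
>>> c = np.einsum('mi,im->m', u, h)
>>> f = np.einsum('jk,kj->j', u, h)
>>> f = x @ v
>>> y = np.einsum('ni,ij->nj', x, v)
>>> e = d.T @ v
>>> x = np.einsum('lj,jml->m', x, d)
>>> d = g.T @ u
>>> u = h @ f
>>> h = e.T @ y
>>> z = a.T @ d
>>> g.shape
(7, 37)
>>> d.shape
(37, 11)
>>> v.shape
(2, 13)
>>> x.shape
(13,)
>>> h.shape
(13, 13, 13)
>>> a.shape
(37, 13)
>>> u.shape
(11, 13)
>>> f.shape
(7, 13)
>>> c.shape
(7,)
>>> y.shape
(7, 13)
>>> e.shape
(7, 13, 13)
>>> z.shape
(13, 11)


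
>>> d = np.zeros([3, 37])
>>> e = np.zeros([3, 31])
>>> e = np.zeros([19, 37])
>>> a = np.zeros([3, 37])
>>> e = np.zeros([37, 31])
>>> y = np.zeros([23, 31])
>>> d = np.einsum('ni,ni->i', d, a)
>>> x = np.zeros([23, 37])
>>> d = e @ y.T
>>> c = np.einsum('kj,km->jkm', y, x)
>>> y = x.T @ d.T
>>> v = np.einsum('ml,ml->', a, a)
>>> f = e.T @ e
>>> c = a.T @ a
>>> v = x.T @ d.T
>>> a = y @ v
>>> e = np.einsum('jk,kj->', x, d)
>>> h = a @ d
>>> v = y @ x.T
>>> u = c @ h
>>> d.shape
(37, 23)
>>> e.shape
()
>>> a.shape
(37, 37)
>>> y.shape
(37, 37)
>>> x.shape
(23, 37)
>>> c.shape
(37, 37)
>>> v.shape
(37, 23)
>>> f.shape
(31, 31)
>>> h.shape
(37, 23)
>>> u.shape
(37, 23)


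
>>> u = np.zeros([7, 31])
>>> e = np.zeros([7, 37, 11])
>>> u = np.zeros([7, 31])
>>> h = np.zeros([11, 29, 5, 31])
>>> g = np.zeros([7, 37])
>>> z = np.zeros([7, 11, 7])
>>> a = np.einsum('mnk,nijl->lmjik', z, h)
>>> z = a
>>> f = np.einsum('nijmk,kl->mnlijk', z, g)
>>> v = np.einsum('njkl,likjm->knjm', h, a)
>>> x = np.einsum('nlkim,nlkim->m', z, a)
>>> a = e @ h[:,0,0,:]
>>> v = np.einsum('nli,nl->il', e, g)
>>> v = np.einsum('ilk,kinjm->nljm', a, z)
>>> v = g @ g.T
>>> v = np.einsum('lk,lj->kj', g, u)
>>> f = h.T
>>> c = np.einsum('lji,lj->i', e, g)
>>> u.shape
(7, 31)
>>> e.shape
(7, 37, 11)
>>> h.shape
(11, 29, 5, 31)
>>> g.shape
(7, 37)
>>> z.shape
(31, 7, 5, 29, 7)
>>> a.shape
(7, 37, 31)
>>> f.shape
(31, 5, 29, 11)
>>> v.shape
(37, 31)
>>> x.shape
(7,)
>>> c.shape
(11,)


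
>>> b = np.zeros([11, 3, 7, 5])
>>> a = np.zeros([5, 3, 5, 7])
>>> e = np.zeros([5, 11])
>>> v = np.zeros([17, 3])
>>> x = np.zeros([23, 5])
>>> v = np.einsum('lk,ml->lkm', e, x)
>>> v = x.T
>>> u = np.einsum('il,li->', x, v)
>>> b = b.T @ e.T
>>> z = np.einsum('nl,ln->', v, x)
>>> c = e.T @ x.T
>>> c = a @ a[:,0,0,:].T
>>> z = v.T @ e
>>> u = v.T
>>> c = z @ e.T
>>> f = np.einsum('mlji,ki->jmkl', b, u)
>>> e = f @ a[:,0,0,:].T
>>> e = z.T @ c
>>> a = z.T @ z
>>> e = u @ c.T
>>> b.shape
(5, 7, 3, 5)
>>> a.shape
(11, 11)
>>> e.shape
(23, 23)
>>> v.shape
(5, 23)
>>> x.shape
(23, 5)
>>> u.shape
(23, 5)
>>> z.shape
(23, 11)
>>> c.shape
(23, 5)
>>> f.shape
(3, 5, 23, 7)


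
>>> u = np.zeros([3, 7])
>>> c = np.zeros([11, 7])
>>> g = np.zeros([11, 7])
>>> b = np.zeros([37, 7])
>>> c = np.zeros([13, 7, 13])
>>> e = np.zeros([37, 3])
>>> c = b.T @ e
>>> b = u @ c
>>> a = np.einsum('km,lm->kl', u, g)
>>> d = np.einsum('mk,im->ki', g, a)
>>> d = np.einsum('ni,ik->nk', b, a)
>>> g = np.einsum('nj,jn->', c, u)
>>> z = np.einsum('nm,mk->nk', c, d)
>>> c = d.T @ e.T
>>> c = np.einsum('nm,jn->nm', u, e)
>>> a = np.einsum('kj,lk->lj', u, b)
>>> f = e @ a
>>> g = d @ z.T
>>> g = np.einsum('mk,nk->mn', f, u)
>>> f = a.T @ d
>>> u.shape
(3, 7)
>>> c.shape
(3, 7)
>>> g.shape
(37, 3)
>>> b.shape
(3, 3)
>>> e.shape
(37, 3)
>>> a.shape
(3, 7)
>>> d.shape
(3, 11)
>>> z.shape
(7, 11)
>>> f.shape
(7, 11)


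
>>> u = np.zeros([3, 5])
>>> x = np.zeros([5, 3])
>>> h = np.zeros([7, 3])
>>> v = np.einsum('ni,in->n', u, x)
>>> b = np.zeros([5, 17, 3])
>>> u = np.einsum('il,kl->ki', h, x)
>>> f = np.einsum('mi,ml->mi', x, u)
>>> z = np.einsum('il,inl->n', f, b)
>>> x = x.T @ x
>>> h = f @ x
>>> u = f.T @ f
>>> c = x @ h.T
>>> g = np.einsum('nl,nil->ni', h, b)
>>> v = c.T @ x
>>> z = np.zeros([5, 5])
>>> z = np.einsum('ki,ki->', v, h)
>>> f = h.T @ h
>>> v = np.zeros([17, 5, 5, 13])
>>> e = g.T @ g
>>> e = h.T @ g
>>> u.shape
(3, 3)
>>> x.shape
(3, 3)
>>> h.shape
(5, 3)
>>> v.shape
(17, 5, 5, 13)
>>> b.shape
(5, 17, 3)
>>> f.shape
(3, 3)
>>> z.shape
()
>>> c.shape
(3, 5)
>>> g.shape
(5, 17)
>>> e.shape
(3, 17)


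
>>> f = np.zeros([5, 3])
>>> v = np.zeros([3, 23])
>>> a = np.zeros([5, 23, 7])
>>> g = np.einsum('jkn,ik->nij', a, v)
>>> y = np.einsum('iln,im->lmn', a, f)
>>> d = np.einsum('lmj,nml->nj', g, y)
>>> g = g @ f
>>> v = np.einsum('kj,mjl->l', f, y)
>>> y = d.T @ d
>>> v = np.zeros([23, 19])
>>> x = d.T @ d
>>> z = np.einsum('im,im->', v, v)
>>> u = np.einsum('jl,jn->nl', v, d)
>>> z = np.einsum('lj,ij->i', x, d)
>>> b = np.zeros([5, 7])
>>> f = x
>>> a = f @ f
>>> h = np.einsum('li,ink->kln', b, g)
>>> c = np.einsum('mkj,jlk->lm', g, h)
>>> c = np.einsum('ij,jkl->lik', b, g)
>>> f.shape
(5, 5)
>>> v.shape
(23, 19)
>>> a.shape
(5, 5)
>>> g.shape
(7, 3, 3)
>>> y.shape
(5, 5)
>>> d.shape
(23, 5)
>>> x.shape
(5, 5)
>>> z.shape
(23,)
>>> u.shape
(5, 19)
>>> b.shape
(5, 7)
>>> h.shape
(3, 5, 3)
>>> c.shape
(3, 5, 3)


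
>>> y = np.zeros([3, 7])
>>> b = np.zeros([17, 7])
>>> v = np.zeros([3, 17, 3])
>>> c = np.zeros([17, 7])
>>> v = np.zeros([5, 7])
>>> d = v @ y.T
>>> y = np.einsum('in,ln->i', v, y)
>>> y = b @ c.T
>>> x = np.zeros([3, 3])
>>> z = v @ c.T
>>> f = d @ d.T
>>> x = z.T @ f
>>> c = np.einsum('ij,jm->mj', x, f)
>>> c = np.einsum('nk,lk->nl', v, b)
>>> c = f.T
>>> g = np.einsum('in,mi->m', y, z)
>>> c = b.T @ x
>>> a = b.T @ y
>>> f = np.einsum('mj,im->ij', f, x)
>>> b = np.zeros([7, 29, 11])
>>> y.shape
(17, 17)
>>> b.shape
(7, 29, 11)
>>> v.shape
(5, 7)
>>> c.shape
(7, 5)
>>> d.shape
(5, 3)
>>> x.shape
(17, 5)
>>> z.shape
(5, 17)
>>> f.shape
(17, 5)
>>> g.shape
(5,)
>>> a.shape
(7, 17)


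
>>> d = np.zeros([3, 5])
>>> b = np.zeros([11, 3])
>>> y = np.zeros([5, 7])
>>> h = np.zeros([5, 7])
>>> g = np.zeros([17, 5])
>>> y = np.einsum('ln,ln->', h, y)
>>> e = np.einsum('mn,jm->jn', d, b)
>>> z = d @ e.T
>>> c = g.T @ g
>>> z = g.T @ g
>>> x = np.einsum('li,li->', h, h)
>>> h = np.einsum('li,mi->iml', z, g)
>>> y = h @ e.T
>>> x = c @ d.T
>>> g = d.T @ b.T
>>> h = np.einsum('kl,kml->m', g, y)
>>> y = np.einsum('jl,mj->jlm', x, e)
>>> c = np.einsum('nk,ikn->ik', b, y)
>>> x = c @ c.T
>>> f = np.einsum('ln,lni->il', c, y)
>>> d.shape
(3, 5)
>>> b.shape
(11, 3)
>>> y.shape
(5, 3, 11)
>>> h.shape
(17,)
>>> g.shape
(5, 11)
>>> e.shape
(11, 5)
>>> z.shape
(5, 5)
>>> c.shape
(5, 3)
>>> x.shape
(5, 5)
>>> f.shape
(11, 5)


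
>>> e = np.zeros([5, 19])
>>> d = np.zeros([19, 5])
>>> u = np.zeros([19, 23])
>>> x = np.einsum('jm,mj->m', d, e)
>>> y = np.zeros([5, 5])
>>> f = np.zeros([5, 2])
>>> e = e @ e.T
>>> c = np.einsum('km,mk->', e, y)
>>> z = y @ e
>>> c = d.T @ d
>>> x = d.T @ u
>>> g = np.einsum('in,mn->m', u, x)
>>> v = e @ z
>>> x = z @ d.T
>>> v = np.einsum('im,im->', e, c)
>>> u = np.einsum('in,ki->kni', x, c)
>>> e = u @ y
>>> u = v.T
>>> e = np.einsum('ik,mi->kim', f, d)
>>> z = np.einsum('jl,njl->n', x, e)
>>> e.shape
(2, 5, 19)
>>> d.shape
(19, 5)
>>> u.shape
()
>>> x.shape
(5, 19)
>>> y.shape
(5, 5)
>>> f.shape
(5, 2)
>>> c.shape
(5, 5)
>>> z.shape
(2,)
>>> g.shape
(5,)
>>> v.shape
()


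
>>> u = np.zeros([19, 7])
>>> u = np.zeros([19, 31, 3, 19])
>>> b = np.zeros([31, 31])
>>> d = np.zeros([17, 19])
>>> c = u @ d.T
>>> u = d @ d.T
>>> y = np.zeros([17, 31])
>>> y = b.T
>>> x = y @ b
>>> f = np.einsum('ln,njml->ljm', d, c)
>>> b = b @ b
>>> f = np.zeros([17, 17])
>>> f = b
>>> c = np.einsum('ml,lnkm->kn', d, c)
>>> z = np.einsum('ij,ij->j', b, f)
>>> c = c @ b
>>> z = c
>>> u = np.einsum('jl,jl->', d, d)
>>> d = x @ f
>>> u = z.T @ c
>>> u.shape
(31, 31)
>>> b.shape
(31, 31)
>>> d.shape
(31, 31)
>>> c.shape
(3, 31)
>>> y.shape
(31, 31)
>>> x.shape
(31, 31)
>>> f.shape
(31, 31)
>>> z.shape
(3, 31)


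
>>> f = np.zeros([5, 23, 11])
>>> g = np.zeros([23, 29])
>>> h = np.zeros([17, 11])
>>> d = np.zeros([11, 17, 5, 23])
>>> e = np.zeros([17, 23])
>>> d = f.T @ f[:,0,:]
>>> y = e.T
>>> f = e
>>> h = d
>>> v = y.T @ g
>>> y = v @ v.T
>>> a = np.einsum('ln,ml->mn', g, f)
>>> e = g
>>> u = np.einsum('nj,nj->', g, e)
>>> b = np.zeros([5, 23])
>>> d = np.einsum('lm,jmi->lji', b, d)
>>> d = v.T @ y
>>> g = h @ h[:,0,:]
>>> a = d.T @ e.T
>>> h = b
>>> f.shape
(17, 23)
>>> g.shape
(11, 23, 11)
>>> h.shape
(5, 23)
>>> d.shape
(29, 17)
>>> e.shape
(23, 29)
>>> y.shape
(17, 17)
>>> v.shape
(17, 29)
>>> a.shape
(17, 23)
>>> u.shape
()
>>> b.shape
(5, 23)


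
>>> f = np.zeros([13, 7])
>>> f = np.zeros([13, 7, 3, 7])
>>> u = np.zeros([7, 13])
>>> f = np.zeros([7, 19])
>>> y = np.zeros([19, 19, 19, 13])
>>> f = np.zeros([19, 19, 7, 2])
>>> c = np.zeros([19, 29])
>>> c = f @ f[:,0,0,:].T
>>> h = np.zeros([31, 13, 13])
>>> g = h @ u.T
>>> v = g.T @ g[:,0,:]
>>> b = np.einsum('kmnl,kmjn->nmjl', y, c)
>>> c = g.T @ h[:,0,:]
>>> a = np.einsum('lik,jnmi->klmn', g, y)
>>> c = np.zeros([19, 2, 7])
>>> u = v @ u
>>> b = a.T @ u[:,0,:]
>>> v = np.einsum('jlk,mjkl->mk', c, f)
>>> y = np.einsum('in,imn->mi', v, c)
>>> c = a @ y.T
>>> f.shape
(19, 19, 7, 2)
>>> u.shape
(7, 13, 13)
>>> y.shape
(2, 19)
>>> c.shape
(7, 31, 19, 2)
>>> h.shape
(31, 13, 13)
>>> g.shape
(31, 13, 7)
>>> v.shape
(19, 7)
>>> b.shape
(19, 19, 31, 13)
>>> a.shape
(7, 31, 19, 19)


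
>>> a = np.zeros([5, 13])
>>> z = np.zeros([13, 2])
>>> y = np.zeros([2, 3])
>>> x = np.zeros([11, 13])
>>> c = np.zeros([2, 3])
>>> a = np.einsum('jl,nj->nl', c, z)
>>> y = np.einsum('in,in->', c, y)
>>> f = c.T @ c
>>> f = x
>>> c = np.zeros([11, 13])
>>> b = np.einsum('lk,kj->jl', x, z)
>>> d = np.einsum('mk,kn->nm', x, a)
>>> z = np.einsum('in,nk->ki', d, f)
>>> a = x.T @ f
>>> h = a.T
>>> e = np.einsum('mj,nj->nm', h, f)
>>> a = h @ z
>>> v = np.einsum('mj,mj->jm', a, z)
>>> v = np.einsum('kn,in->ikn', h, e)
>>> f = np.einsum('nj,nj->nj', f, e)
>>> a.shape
(13, 3)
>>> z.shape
(13, 3)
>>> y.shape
()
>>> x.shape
(11, 13)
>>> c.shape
(11, 13)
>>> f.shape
(11, 13)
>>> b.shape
(2, 11)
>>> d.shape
(3, 11)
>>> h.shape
(13, 13)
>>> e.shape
(11, 13)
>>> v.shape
(11, 13, 13)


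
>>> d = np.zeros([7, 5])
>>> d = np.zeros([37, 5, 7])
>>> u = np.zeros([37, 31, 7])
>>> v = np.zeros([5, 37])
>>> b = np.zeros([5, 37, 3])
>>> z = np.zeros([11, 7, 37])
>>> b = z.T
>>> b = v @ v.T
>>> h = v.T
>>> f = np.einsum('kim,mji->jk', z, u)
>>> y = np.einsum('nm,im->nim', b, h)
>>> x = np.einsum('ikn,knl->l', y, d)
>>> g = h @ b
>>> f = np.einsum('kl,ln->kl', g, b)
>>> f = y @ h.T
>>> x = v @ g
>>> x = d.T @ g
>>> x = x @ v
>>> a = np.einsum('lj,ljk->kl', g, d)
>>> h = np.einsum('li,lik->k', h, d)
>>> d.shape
(37, 5, 7)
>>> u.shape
(37, 31, 7)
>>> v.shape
(5, 37)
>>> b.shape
(5, 5)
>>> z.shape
(11, 7, 37)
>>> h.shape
(7,)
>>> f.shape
(5, 37, 37)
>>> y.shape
(5, 37, 5)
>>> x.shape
(7, 5, 37)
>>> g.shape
(37, 5)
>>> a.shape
(7, 37)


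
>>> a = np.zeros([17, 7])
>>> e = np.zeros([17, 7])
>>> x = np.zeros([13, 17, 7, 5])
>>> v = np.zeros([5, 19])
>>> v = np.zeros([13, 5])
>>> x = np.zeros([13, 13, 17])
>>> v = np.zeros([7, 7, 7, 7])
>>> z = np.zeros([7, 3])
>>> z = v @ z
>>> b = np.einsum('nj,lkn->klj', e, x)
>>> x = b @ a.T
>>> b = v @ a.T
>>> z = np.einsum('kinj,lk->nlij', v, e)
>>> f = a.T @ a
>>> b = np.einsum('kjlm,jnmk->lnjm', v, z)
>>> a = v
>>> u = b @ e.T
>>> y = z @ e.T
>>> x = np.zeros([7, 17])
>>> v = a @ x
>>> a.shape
(7, 7, 7, 7)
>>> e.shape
(17, 7)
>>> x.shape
(7, 17)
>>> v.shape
(7, 7, 7, 17)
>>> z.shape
(7, 17, 7, 7)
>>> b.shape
(7, 17, 7, 7)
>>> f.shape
(7, 7)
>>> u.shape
(7, 17, 7, 17)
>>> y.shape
(7, 17, 7, 17)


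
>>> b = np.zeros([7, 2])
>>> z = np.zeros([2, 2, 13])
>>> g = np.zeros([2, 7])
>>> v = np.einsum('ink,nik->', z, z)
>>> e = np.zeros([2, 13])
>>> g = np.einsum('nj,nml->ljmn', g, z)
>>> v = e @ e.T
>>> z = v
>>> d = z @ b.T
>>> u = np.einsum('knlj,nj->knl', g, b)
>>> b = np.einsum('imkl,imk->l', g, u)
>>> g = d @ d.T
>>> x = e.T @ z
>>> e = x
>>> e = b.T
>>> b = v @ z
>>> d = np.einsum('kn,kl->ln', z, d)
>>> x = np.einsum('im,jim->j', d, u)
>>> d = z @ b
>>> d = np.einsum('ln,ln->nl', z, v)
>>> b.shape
(2, 2)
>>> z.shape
(2, 2)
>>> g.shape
(2, 2)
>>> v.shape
(2, 2)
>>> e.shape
(2,)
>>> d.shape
(2, 2)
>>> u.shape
(13, 7, 2)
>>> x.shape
(13,)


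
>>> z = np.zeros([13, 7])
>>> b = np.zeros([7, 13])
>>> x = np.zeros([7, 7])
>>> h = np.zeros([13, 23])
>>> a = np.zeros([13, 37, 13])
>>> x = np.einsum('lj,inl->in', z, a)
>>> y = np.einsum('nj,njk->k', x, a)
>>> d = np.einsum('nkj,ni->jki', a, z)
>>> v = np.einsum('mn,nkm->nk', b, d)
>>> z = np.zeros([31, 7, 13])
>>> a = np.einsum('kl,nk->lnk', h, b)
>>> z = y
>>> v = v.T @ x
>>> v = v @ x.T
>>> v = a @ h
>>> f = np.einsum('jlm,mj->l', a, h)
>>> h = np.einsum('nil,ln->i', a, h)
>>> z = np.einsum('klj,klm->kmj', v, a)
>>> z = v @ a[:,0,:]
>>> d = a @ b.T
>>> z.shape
(23, 7, 13)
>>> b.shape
(7, 13)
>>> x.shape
(13, 37)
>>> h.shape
(7,)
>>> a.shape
(23, 7, 13)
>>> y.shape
(13,)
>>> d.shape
(23, 7, 7)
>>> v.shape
(23, 7, 23)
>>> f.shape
(7,)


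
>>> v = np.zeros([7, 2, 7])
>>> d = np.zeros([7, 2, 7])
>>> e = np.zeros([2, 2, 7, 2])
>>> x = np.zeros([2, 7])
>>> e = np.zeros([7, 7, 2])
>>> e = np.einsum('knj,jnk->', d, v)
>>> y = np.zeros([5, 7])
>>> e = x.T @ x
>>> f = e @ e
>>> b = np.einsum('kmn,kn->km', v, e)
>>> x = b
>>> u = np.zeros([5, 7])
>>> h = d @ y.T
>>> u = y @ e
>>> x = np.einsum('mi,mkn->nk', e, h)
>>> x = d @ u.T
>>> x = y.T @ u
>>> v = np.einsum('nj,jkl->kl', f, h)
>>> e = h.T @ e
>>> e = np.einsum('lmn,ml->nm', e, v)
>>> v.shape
(2, 5)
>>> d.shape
(7, 2, 7)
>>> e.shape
(7, 2)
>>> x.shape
(7, 7)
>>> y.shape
(5, 7)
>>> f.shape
(7, 7)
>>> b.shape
(7, 2)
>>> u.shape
(5, 7)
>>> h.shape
(7, 2, 5)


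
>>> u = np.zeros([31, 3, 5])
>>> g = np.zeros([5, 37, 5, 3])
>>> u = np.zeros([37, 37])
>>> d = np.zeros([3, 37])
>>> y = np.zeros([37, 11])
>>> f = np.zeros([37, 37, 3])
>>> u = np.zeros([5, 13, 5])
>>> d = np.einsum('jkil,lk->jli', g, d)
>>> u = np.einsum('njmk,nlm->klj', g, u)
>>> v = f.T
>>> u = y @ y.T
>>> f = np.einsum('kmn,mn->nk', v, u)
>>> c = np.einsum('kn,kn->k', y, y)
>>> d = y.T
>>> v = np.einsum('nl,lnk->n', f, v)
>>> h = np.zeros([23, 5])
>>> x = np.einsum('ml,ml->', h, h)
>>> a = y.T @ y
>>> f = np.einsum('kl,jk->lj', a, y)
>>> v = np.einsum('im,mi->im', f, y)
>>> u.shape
(37, 37)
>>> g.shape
(5, 37, 5, 3)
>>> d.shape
(11, 37)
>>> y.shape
(37, 11)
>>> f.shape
(11, 37)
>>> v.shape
(11, 37)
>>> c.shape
(37,)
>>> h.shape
(23, 5)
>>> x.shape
()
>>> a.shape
(11, 11)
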